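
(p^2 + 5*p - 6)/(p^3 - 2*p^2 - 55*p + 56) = (p + 6)/(p^2 - p - 56)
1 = 1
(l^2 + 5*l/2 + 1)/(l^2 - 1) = (l^2 + 5*l/2 + 1)/(l^2 - 1)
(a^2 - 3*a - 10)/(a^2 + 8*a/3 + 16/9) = 9*(a^2 - 3*a - 10)/(9*a^2 + 24*a + 16)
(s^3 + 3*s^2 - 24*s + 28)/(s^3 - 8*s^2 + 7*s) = (s^3 + 3*s^2 - 24*s + 28)/(s*(s^2 - 8*s + 7))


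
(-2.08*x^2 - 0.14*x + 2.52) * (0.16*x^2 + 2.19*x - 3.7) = -0.3328*x^4 - 4.5776*x^3 + 7.7926*x^2 + 6.0368*x - 9.324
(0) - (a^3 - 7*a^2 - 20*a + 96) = -a^3 + 7*a^2 + 20*a - 96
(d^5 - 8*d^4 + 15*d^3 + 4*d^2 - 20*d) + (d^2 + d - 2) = d^5 - 8*d^4 + 15*d^3 + 5*d^2 - 19*d - 2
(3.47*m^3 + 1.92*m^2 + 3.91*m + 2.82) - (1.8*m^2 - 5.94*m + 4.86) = 3.47*m^3 + 0.12*m^2 + 9.85*m - 2.04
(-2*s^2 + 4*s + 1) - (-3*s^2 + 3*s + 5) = s^2 + s - 4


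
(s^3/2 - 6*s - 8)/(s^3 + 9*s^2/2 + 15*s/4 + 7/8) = 4*(s^3 - 12*s - 16)/(8*s^3 + 36*s^2 + 30*s + 7)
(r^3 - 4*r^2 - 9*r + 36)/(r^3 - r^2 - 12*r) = (r - 3)/r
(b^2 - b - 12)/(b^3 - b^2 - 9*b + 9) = (b - 4)/(b^2 - 4*b + 3)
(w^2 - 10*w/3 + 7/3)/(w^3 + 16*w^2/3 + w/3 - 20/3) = (3*w - 7)/(3*w^2 + 19*w + 20)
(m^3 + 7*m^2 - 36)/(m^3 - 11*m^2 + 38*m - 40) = (m^2 + 9*m + 18)/(m^2 - 9*m + 20)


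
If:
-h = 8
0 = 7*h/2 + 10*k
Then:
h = -8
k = 14/5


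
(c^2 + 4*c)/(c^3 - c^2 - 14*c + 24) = c/(c^2 - 5*c + 6)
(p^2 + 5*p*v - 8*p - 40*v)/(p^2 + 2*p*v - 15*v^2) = (p - 8)/(p - 3*v)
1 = 1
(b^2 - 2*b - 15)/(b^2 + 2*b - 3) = (b - 5)/(b - 1)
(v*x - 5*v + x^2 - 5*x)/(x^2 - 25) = (v + x)/(x + 5)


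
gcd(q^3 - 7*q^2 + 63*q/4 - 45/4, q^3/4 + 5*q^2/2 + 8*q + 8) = 1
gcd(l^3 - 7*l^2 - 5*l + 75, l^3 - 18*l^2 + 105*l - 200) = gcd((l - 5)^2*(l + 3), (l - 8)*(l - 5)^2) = l^2 - 10*l + 25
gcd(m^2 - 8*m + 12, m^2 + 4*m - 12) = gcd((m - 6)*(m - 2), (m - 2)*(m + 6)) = m - 2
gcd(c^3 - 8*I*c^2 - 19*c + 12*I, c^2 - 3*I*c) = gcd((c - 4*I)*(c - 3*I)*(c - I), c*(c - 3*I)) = c - 3*I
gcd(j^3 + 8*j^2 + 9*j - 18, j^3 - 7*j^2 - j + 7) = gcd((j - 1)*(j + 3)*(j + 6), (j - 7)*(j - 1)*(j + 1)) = j - 1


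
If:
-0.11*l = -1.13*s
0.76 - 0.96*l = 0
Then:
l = 0.79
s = 0.08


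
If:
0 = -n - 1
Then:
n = -1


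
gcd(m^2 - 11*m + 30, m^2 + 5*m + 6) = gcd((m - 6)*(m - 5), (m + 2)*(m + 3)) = 1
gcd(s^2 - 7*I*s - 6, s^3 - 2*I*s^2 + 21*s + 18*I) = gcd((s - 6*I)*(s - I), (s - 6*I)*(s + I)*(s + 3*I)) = s - 6*I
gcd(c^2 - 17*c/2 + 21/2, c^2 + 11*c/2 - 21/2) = c - 3/2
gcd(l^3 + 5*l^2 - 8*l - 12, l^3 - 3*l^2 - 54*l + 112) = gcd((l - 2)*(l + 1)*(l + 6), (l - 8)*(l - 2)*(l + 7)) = l - 2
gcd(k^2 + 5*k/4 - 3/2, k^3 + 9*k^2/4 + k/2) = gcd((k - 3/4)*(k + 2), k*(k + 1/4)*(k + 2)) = k + 2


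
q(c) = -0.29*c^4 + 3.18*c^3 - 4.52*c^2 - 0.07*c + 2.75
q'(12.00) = -739.27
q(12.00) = -1167.37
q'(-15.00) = 6197.03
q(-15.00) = -26426.95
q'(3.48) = 35.12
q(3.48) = 39.25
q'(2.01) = 10.88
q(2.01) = 5.44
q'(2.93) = 26.16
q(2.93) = 22.36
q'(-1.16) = 25.06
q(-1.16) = -8.74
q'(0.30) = -1.95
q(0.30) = 2.41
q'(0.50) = -2.35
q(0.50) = 1.96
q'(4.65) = 47.54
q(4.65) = 88.84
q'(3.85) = 40.34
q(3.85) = 53.24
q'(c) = -1.16*c^3 + 9.54*c^2 - 9.04*c - 0.07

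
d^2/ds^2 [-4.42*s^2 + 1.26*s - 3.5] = -8.84000000000000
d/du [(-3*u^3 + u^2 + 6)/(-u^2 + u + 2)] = (u*(2 - 9*u)*(-u^2 + u + 2) + (2*u - 1)*(-3*u^3 + u^2 + 6))/(-u^2 + u + 2)^2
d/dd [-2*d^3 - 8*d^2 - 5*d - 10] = -6*d^2 - 16*d - 5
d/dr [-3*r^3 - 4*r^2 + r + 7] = -9*r^2 - 8*r + 1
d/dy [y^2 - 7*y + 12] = 2*y - 7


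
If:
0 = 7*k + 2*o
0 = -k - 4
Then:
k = -4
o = 14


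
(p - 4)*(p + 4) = p^2 - 16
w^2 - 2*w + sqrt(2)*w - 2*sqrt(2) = (w - 2)*(w + sqrt(2))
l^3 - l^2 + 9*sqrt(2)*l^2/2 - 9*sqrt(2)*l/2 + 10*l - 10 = (l - 1)*(l + 2*sqrt(2))*(l + 5*sqrt(2)/2)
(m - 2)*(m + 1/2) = m^2 - 3*m/2 - 1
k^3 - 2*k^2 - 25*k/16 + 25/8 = (k - 2)*(k - 5/4)*(k + 5/4)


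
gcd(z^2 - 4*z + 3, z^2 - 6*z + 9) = z - 3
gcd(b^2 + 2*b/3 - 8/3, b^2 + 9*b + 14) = b + 2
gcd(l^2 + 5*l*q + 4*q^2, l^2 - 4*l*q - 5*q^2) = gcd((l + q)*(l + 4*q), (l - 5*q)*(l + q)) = l + q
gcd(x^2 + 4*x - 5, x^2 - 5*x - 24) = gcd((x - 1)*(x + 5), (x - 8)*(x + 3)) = 1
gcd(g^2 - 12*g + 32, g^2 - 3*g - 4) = g - 4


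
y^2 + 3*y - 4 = (y - 1)*(y + 4)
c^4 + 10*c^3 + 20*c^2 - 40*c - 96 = (c - 2)*(c + 2)*(c + 4)*(c + 6)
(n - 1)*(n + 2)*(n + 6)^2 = n^4 + 13*n^3 + 46*n^2 + 12*n - 72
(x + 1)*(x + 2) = x^2 + 3*x + 2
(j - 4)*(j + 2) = j^2 - 2*j - 8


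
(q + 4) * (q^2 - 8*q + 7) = q^3 - 4*q^2 - 25*q + 28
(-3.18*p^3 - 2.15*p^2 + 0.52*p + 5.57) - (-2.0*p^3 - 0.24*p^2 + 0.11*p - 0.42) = -1.18*p^3 - 1.91*p^2 + 0.41*p + 5.99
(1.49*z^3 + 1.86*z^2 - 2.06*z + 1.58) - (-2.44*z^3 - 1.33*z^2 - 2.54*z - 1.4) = 3.93*z^3 + 3.19*z^2 + 0.48*z + 2.98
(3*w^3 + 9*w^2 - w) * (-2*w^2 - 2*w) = -6*w^5 - 24*w^4 - 16*w^3 + 2*w^2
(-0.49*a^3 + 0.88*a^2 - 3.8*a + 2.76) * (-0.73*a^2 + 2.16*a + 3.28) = 0.3577*a^5 - 1.7008*a^4 + 3.0676*a^3 - 7.3364*a^2 - 6.5024*a + 9.0528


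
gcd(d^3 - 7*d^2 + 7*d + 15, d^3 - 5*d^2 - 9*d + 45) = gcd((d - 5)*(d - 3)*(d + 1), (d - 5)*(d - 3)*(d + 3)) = d^2 - 8*d + 15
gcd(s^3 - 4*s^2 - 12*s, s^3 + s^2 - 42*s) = s^2 - 6*s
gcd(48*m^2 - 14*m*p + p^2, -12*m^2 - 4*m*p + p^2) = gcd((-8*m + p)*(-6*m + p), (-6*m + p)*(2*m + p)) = -6*m + p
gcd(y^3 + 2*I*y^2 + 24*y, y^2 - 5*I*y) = y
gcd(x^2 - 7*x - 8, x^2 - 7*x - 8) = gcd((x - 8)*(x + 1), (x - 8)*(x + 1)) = x^2 - 7*x - 8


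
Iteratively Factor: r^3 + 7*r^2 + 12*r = (r + 3)*(r^2 + 4*r) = r*(r + 3)*(r + 4)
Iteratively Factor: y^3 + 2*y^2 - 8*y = (y + 4)*(y^2 - 2*y) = (y - 2)*(y + 4)*(y)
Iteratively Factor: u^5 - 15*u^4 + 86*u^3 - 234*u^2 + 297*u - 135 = (u - 3)*(u^4 - 12*u^3 + 50*u^2 - 84*u + 45) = (u - 3)*(u - 1)*(u^3 - 11*u^2 + 39*u - 45) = (u - 3)^2*(u - 1)*(u^2 - 8*u + 15) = (u - 3)^3*(u - 1)*(u - 5)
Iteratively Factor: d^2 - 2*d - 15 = (d + 3)*(d - 5)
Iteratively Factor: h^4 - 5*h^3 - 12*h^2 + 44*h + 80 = (h - 5)*(h^3 - 12*h - 16) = (h - 5)*(h - 4)*(h^2 + 4*h + 4) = (h - 5)*(h - 4)*(h + 2)*(h + 2)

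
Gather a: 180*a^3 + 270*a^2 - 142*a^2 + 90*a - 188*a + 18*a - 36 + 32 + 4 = 180*a^3 + 128*a^2 - 80*a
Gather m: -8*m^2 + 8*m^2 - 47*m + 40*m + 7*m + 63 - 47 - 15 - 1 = 0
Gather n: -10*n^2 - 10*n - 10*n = -10*n^2 - 20*n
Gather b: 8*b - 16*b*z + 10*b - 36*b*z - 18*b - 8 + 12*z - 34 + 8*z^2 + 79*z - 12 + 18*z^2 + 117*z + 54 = -52*b*z + 26*z^2 + 208*z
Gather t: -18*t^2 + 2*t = -18*t^2 + 2*t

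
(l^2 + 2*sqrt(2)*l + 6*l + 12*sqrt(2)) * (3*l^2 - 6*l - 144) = 3*l^4 + 6*sqrt(2)*l^3 + 12*l^3 - 180*l^2 + 24*sqrt(2)*l^2 - 864*l - 360*sqrt(2)*l - 1728*sqrt(2)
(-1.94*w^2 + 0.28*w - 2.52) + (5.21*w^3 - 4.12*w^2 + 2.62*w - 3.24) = 5.21*w^3 - 6.06*w^2 + 2.9*w - 5.76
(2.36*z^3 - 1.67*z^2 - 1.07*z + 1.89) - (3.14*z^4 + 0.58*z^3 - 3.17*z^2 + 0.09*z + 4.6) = -3.14*z^4 + 1.78*z^3 + 1.5*z^2 - 1.16*z - 2.71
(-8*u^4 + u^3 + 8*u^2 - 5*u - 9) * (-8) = 64*u^4 - 8*u^3 - 64*u^2 + 40*u + 72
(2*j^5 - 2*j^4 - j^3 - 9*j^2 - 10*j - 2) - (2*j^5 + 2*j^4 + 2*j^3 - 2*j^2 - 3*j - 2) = -4*j^4 - 3*j^3 - 7*j^2 - 7*j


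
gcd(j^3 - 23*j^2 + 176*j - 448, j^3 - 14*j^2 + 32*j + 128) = j^2 - 16*j + 64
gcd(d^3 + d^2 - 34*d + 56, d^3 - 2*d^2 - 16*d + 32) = d^2 - 6*d + 8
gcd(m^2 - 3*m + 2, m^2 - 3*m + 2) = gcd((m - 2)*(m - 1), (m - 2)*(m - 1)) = m^2 - 3*m + 2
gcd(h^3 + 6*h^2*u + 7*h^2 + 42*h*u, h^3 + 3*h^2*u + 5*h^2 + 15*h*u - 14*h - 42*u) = h + 7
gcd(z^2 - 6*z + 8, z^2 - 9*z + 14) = z - 2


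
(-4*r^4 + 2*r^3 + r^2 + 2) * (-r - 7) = 4*r^5 + 26*r^4 - 15*r^3 - 7*r^2 - 2*r - 14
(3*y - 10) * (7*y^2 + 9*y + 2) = 21*y^3 - 43*y^2 - 84*y - 20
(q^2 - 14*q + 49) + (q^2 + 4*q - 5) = 2*q^2 - 10*q + 44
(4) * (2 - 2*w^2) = 8 - 8*w^2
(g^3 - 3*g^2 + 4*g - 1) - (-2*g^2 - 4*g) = g^3 - g^2 + 8*g - 1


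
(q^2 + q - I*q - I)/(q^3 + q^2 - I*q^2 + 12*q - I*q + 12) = (q - I)/(q^2 - I*q + 12)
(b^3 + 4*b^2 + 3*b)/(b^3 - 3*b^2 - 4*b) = (b + 3)/(b - 4)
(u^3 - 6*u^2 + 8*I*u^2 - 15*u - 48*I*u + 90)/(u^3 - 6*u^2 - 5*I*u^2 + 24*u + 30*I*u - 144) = (u + 5*I)/(u - 8*I)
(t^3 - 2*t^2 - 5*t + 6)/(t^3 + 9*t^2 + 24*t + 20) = (t^2 - 4*t + 3)/(t^2 + 7*t + 10)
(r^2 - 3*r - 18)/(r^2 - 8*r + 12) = (r + 3)/(r - 2)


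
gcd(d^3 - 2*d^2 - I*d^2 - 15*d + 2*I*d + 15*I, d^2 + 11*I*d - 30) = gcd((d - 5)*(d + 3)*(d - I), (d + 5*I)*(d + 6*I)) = 1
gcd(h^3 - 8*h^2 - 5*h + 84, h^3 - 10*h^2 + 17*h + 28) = h^2 - 11*h + 28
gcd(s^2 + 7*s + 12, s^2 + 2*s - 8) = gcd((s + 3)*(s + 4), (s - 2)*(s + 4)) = s + 4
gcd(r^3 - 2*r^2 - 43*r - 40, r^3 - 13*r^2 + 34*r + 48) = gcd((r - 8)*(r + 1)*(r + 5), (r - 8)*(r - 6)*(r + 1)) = r^2 - 7*r - 8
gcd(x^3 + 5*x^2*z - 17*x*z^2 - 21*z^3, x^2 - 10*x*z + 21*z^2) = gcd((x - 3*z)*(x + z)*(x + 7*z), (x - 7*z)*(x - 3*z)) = x - 3*z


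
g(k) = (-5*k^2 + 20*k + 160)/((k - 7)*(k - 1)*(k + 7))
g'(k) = (20 - 10*k)/((k - 7)*(k - 1)*(k + 7)) - (-5*k^2 + 20*k + 160)/((k - 7)*(k - 1)*(k + 7)^2) - (-5*k^2 + 20*k + 160)/((k - 7)*(k - 1)^2*(k + 7)) - (-5*k^2 + 20*k + 160)/((k - 7)^2*(k - 1)*(k + 7)) = 5*(k^4 - 8*k^3 - 43*k^2 - 34*k + 1764)/(k^6 - 2*k^5 - 97*k^4 + 196*k^3 + 2303*k^2 - 4802*k + 2401)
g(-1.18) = 1.25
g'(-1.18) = 0.82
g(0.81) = 18.83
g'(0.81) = 101.01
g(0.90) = 36.10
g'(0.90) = 364.60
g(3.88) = -1.66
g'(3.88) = 0.39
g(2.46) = -2.85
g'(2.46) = 1.70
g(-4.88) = -0.38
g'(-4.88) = 0.55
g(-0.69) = 1.75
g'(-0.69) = 1.32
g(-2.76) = 0.43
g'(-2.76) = 0.36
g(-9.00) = 1.33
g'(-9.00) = 0.54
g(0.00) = 3.27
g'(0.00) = 3.67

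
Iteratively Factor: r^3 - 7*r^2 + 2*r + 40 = (r + 2)*(r^2 - 9*r + 20) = (r - 4)*(r + 2)*(r - 5)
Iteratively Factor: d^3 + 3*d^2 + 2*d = (d + 2)*(d^2 + d) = d*(d + 2)*(d + 1)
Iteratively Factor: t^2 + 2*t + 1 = (t + 1)*(t + 1)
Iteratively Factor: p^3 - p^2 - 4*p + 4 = (p - 2)*(p^2 + p - 2) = (p - 2)*(p - 1)*(p + 2)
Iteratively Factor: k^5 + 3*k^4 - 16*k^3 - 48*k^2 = (k + 3)*(k^4 - 16*k^2) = (k - 4)*(k + 3)*(k^3 + 4*k^2) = (k - 4)*(k + 3)*(k + 4)*(k^2) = k*(k - 4)*(k + 3)*(k + 4)*(k)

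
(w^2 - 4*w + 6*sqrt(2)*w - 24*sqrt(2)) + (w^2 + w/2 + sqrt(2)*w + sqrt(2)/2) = 2*w^2 - 7*w/2 + 7*sqrt(2)*w - 47*sqrt(2)/2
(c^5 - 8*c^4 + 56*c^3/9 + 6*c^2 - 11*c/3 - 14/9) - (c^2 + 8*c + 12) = c^5 - 8*c^4 + 56*c^3/9 + 5*c^2 - 35*c/3 - 122/9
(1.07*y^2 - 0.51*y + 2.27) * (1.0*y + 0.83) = 1.07*y^3 + 0.3781*y^2 + 1.8467*y + 1.8841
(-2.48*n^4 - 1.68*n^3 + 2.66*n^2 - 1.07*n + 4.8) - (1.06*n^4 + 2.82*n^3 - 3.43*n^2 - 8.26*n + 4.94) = -3.54*n^4 - 4.5*n^3 + 6.09*n^2 + 7.19*n - 0.140000000000001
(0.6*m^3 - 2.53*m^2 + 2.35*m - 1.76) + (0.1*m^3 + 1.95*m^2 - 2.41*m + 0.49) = 0.7*m^3 - 0.58*m^2 - 0.0600000000000001*m - 1.27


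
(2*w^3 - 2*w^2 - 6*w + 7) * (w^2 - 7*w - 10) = 2*w^5 - 16*w^4 - 12*w^3 + 69*w^2 + 11*w - 70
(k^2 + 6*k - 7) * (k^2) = k^4 + 6*k^3 - 7*k^2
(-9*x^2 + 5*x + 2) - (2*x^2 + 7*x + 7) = -11*x^2 - 2*x - 5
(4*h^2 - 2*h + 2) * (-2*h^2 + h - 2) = -8*h^4 + 8*h^3 - 14*h^2 + 6*h - 4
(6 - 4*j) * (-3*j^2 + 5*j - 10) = 12*j^3 - 38*j^2 + 70*j - 60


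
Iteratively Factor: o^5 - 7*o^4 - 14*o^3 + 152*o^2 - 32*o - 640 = (o + 4)*(o^4 - 11*o^3 + 30*o^2 + 32*o - 160) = (o - 4)*(o + 4)*(o^3 - 7*o^2 + 2*o + 40) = (o - 4)^2*(o + 4)*(o^2 - 3*o - 10) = (o - 5)*(o - 4)^2*(o + 4)*(o + 2)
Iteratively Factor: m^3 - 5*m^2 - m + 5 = (m - 5)*(m^2 - 1) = (m - 5)*(m - 1)*(m + 1)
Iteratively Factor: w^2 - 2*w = (w)*(w - 2)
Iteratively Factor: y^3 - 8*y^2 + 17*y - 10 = (y - 1)*(y^2 - 7*y + 10) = (y - 5)*(y - 1)*(y - 2)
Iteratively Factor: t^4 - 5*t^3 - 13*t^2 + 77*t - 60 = (t + 4)*(t^3 - 9*t^2 + 23*t - 15) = (t - 3)*(t + 4)*(t^2 - 6*t + 5) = (t - 5)*(t - 3)*(t + 4)*(t - 1)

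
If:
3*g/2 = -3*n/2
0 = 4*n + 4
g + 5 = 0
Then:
No Solution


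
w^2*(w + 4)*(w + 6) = w^4 + 10*w^3 + 24*w^2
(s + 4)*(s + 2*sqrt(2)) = s^2 + 2*sqrt(2)*s + 4*s + 8*sqrt(2)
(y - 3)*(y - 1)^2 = y^3 - 5*y^2 + 7*y - 3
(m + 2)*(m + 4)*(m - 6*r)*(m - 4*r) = m^4 - 10*m^3*r + 6*m^3 + 24*m^2*r^2 - 60*m^2*r + 8*m^2 + 144*m*r^2 - 80*m*r + 192*r^2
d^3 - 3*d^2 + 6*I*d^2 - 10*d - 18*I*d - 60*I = (d - 5)*(d + 2)*(d + 6*I)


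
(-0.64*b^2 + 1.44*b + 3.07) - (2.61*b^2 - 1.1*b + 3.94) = -3.25*b^2 + 2.54*b - 0.87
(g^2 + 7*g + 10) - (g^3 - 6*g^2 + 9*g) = -g^3 + 7*g^2 - 2*g + 10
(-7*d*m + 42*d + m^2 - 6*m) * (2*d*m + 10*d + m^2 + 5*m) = -14*d^2*m^2 + 14*d^2*m + 420*d^2 - 5*d*m^3 + 5*d*m^2 + 150*d*m + m^4 - m^3 - 30*m^2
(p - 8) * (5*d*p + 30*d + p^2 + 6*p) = 5*d*p^2 - 10*d*p - 240*d + p^3 - 2*p^2 - 48*p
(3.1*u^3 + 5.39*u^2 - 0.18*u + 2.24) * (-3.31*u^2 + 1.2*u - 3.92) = -10.261*u^5 - 14.1209*u^4 - 5.0882*u^3 - 28.7592*u^2 + 3.3936*u - 8.7808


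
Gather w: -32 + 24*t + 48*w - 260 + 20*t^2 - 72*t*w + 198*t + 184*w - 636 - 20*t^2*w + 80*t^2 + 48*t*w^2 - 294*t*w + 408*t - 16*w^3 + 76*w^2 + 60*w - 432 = 100*t^2 + 630*t - 16*w^3 + w^2*(48*t + 76) + w*(-20*t^2 - 366*t + 292) - 1360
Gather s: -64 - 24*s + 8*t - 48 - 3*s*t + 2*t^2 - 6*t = s*(-3*t - 24) + 2*t^2 + 2*t - 112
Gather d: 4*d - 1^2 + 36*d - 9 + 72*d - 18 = 112*d - 28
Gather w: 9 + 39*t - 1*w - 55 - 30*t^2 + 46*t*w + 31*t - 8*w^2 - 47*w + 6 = -30*t^2 + 70*t - 8*w^2 + w*(46*t - 48) - 40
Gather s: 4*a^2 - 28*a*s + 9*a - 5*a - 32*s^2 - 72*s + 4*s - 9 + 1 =4*a^2 + 4*a - 32*s^2 + s*(-28*a - 68) - 8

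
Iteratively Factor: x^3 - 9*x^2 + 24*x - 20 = (x - 2)*(x^2 - 7*x + 10) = (x - 5)*(x - 2)*(x - 2)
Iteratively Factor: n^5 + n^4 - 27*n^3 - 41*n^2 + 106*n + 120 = (n + 1)*(n^4 - 27*n^2 - 14*n + 120) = (n + 1)*(n + 4)*(n^3 - 4*n^2 - 11*n + 30) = (n + 1)*(n + 3)*(n + 4)*(n^2 - 7*n + 10) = (n - 5)*(n + 1)*(n + 3)*(n + 4)*(n - 2)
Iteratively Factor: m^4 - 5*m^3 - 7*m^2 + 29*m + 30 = (m + 2)*(m^3 - 7*m^2 + 7*m + 15) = (m - 3)*(m + 2)*(m^2 - 4*m - 5) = (m - 5)*(m - 3)*(m + 2)*(m + 1)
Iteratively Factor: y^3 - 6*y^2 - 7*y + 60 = (y + 3)*(y^2 - 9*y + 20) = (y - 4)*(y + 3)*(y - 5)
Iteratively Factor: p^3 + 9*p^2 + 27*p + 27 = (p + 3)*(p^2 + 6*p + 9) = (p + 3)^2*(p + 3)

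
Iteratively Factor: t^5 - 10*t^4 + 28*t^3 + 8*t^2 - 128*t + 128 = (t - 4)*(t^4 - 6*t^3 + 4*t^2 + 24*t - 32) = (t - 4)*(t + 2)*(t^3 - 8*t^2 + 20*t - 16) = (t - 4)*(t - 2)*(t + 2)*(t^2 - 6*t + 8) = (t - 4)*(t - 2)^2*(t + 2)*(t - 4)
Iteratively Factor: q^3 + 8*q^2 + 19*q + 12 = (q + 3)*(q^2 + 5*q + 4) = (q + 3)*(q + 4)*(q + 1)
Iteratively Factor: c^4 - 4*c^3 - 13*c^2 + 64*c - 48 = (c - 4)*(c^3 - 13*c + 12) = (c - 4)*(c - 3)*(c^2 + 3*c - 4) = (c - 4)*(c - 3)*(c + 4)*(c - 1)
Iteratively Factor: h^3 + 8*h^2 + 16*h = (h)*(h^2 + 8*h + 16) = h*(h + 4)*(h + 4)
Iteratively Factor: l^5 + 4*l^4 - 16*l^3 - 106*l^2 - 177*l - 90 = (l - 5)*(l^4 + 9*l^3 + 29*l^2 + 39*l + 18) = (l - 5)*(l + 3)*(l^3 + 6*l^2 + 11*l + 6) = (l - 5)*(l + 3)^2*(l^2 + 3*l + 2) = (l - 5)*(l + 1)*(l + 3)^2*(l + 2)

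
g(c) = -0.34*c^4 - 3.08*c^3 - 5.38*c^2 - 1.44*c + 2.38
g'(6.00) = -692.40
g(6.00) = -1305.86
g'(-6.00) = 24.24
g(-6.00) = 41.98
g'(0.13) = -3.00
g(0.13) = 2.10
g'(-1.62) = -2.48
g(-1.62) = 1.35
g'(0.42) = -7.69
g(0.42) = 0.59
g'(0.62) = -11.99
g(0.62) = -1.37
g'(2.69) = -123.72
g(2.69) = -118.18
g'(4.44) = -350.41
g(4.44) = -511.79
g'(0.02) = -1.66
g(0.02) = 2.35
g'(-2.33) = -9.33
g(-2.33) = 5.47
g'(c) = -1.36*c^3 - 9.24*c^2 - 10.76*c - 1.44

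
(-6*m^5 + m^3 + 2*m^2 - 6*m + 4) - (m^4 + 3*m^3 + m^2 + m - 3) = -6*m^5 - m^4 - 2*m^3 + m^2 - 7*m + 7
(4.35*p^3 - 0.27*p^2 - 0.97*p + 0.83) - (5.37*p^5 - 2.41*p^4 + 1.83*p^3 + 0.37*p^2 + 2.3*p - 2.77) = -5.37*p^5 + 2.41*p^4 + 2.52*p^3 - 0.64*p^2 - 3.27*p + 3.6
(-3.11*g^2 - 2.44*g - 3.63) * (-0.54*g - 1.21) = 1.6794*g^3 + 5.0807*g^2 + 4.9126*g + 4.3923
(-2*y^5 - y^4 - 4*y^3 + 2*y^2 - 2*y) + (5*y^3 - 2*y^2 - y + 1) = -2*y^5 - y^4 + y^3 - 3*y + 1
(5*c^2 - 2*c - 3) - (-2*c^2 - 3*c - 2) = 7*c^2 + c - 1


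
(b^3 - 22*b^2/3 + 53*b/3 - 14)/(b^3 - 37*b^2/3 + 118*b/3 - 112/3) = (b - 3)/(b - 8)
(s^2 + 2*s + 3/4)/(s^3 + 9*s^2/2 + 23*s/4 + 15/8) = 2/(2*s + 5)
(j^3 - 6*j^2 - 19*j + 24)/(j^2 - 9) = (j^2 - 9*j + 8)/(j - 3)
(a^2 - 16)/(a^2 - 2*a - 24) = (a - 4)/(a - 6)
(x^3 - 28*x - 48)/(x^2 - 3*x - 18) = (x^2 + 6*x + 8)/(x + 3)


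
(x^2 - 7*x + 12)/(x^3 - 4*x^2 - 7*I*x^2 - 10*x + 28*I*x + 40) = (x - 3)/(x^2 - 7*I*x - 10)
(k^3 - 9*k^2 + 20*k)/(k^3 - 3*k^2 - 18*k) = (-k^2 + 9*k - 20)/(-k^2 + 3*k + 18)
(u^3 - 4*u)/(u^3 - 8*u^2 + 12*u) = (u + 2)/(u - 6)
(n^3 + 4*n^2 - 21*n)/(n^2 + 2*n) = (n^2 + 4*n - 21)/(n + 2)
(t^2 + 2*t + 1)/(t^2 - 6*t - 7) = (t + 1)/(t - 7)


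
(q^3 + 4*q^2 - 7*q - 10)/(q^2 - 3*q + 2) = (q^2 + 6*q + 5)/(q - 1)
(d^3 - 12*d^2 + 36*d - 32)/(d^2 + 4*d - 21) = (d^3 - 12*d^2 + 36*d - 32)/(d^2 + 4*d - 21)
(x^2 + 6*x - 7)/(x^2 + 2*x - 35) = (x - 1)/(x - 5)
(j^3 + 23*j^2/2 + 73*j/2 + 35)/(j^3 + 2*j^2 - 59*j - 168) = (j^2 + 9*j/2 + 5)/(j^2 - 5*j - 24)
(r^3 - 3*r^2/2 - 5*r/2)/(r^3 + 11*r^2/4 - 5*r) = 2*(2*r^2 - 3*r - 5)/(4*r^2 + 11*r - 20)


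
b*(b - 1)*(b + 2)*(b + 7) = b^4 + 8*b^3 + 5*b^2 - 14*b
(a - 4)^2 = a^2 - 8*a + 16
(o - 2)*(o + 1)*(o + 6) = o^3 + 5*o^2 - 8*o - 12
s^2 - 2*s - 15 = (s - 5)*(s + 3)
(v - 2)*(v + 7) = v^2 + 5*v - 14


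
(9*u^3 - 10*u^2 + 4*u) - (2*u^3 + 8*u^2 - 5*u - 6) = 7*u^3 - 18*u^2 + 9*u + 6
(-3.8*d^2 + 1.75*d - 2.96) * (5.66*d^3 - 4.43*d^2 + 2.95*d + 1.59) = -21.508*d^5 + 26.739*d^4 - 35.7161*d^3 + 12.2333*d^2 - 5.9495*d - 4.7064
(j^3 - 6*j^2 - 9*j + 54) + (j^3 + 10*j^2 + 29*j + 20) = 2*j^3 + 4*j^2 + 20*j + 74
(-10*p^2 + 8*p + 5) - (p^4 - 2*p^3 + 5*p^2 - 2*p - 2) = -p^4 + 2*p^3 - 15*p^2 + 10*p + 7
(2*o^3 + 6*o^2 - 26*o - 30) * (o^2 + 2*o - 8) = 2*o^5 + 10*o^4 - 30*o^3 - 130*o^2 + 148*o + 240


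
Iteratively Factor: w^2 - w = (w)*(w - 1)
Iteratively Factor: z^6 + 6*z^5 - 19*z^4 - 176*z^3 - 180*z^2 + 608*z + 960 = (z - 2)*(z^5 + 8*z^4 - 3*z^3 - 182*z^2 - 544*z - 480) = (z - 2)*(z + 3)*(z^4 + 5*z^3 - 18*z^2 - 128*z - 160) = (z - 2)*(z + 3)*(z + 4)*(z^3 + z^2 - 22*z - 40) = (z - 2)*(z + 2)*(z + 3)*(z + 4)*(z^2 - z - 20) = (z - 2)*(z + 2)*(z + 3)*(z + 4)^2*(z - 5)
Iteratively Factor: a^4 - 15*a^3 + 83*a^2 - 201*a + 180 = (a - 5)*(a^3 - 10*a^2 + 33*a - 36) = (a - 5)*(a - 3)*(a^2 - 7*a + 12) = (a - 5)*(a - 4)*(a - 3)*(a - 3)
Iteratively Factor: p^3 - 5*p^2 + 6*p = (p)*(p^2 - 5*p + 6) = p*(p - 3)*(p - 2)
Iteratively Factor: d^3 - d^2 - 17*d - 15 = (d + 1)*(d^2 - 2*d - 15) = (d + 1)*(d + 3)*(d - 5)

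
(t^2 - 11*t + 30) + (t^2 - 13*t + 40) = 2*t^2 - 24*t + 70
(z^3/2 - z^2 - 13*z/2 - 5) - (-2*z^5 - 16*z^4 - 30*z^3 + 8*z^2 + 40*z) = 2*z^5 + 16*z^4 + 61*z^3/2 - 9*z^2 - 93*z/2 - 5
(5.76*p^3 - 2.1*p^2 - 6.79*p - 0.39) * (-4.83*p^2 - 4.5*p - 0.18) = -27.8208*p^5 - 15.777*p^4 + 41.2089*p^3 + 32.8167*p^2 + 2.9772*p + 0.0702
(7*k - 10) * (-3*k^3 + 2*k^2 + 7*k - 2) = -21*k^4 + 44*k^3 + 29*k^2 - 84*k + 20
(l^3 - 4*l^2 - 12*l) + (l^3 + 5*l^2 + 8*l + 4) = 2*l^3 + l^2 - 4*l + 4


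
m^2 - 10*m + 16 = (m - 8)*(m - 2)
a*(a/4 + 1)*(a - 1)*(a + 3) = a^4/4 + 3*a^3/2 + 5*a^2/4 - 3*a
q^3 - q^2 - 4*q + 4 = (q - 2)*(q - 1)*(q + 2)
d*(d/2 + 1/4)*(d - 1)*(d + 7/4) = d^4/2 + 5*d^3/8 - 11*d^2/16 - 7*d/16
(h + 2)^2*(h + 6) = h^3 + 10*h^2 + 28*h + 24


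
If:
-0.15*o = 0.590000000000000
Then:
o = -3.93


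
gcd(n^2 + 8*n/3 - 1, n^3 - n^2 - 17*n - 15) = n + 3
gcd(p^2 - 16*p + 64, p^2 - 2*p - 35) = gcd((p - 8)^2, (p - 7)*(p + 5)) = 1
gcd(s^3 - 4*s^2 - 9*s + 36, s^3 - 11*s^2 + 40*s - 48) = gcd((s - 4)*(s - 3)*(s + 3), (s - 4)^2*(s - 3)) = s^2 - 7*s + 12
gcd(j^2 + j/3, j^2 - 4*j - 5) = 1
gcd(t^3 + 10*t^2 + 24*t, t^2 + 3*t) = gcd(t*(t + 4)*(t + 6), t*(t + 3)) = t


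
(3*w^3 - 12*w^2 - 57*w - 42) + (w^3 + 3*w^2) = 4*w^3 - 9*w^2 - 57*w - 42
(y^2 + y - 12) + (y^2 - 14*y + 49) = 2*y^2 - 13*y + 37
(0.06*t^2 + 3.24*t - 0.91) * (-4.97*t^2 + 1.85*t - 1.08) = -0.2982*t^4 - 15.9918*t^3 + 10.4519*t^2 - 5.1827*t + 0.9828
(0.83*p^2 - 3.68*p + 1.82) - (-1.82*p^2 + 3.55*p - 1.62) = 2.65*p^2 - 7.23*p + 3.44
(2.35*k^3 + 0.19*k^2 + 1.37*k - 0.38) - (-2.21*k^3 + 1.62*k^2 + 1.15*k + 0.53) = 4.56*k^3 - 1.43*k^2 + 0.22*k - 0.91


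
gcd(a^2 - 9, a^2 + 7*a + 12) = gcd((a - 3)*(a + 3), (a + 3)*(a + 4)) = a + 3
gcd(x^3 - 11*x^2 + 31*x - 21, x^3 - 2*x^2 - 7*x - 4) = 1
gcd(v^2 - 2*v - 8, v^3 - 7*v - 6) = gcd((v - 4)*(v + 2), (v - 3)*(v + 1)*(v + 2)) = v + 2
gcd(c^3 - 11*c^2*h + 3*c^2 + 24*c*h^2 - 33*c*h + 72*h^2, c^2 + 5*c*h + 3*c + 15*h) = c + 3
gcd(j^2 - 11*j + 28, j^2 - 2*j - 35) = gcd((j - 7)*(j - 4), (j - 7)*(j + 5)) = j - 7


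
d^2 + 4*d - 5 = (d - 1)*(d + 5)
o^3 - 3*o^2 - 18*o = o*(o - 6)*(o + 3)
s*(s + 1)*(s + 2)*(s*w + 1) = s^4*w + 3*s^3*w + s^3 + 2*s^2*w + 3*s^2 + 2*s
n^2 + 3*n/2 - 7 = (n - 2)*(n + 7/2)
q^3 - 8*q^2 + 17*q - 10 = (q - 5)*(q - 2)*(q - 1)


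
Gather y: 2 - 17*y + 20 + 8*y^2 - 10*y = 8*y^2 - 27*y + 22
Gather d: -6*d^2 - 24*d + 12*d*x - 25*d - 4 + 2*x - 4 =-6*d^2 + d*(12*x - 49) + 2*x - 8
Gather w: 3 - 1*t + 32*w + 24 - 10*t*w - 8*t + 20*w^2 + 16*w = -9*t + 20*w^2 + w*(48 - 10*t) + 27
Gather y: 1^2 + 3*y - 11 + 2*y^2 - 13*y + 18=2*y^2 - 10*y + 8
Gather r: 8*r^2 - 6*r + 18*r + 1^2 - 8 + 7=8*r^2 + 12*r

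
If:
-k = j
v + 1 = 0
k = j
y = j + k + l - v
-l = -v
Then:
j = 0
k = 0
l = -1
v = -1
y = 0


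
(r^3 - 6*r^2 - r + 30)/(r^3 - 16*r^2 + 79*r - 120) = (r + 2)/(r - 8)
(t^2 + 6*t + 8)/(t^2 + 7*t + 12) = (t + 2)/(t + 3)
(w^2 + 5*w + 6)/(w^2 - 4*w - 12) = (w + 3)/(w - 6)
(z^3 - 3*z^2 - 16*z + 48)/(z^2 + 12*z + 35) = (z^3 - 3*z^2 - 16*z + 48)/(z^2 + 12*z + 35)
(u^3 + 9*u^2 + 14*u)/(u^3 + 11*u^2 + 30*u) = (u^2 + 9*u + 14)/(u^2 + 11*u + 30)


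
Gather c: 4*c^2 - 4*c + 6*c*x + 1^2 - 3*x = 4*c^2 + c*(6*x - 4) - 3*x + 1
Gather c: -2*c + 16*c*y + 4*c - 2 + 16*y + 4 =c*(16*y + 2) + 16*y + 2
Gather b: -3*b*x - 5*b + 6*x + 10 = b*(-3*x - 5) + 6*x + 10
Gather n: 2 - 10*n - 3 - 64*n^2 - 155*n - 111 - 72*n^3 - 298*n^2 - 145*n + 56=-72*n^3 - 362*n^2 - 310*n - 56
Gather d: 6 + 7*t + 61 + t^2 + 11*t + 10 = t^2 + 18*t + 77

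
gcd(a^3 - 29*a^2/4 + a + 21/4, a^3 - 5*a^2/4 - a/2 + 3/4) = a^2 - a/4 - 3/4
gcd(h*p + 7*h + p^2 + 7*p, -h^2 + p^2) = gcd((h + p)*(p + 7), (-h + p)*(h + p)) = h + p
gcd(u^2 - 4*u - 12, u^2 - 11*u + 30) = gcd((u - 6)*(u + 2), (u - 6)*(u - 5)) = u - 6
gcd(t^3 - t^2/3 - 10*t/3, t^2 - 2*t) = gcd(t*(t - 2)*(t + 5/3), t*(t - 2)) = t^2 - 2*t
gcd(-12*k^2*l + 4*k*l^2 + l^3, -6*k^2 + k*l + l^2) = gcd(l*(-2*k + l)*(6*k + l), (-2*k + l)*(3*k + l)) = 2*k - l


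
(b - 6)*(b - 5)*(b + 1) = b^3 - 10*b^2 + 19*b + 30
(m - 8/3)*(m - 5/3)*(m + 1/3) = m^3 - 4*m^2 + 3*m + 40/27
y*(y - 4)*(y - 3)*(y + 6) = y^4 - y^3 - 30*y^2 + 72*y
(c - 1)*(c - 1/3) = c^2 - 4*c/3 + 1/3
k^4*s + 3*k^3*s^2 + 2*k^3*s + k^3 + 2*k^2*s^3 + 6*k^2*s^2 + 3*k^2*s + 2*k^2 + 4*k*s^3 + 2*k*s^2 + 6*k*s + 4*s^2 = (k + 2)*(k + s)*(k + 2*s)*(k*s + 1)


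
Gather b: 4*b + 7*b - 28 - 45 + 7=11*b - 66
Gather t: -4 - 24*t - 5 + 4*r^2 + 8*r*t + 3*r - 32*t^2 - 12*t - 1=4*r^2 + 3*r - 32*t^2 + t*(8*r - 36) - 10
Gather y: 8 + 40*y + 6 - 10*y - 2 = 30*y + 12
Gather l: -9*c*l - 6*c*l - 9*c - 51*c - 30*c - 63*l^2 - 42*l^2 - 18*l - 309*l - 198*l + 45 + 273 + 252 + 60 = -90*c - 105*l^2 + l*(-15*c - 525) + 630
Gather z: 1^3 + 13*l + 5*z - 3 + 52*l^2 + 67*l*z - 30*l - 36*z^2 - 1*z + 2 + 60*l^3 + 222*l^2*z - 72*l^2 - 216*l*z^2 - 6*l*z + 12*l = 60*l^3 - 20*l^2 - 5*l + z^2*(-216*l - 36) + z*(222*l^2 + 61*l + 4)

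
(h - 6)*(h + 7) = h^2 + h - 42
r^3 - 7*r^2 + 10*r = r*(r - 5)*(r - 2)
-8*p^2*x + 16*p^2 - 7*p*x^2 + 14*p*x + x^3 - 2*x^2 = (-8*p + x)*(p + x)*(x - 2)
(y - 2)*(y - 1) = y^2 - 3*y + 2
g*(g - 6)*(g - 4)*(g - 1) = g^4 - 11*g^3 + 34*g^2 - 24*g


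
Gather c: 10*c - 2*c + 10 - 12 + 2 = 8*c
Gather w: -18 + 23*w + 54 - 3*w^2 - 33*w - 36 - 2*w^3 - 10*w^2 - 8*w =-2*w^3 - 13*w^2 - 18*w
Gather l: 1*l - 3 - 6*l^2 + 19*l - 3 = -6*l^2 + 20*l - 6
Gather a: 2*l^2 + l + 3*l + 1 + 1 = 2*l^2 + 4*l + 2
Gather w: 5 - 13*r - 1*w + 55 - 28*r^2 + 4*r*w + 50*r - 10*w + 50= -28*r^2 + 37*r + w*(4*r - 11) + 110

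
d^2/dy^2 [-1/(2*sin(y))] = (sin(y)^2 - 2)/(2*sin(y)^3)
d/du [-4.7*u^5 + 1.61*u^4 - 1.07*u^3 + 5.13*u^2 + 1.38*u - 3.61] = -23.5*u^4 + 6.44*u^3 - 3.21*u^2 + 10.26*u + 1.38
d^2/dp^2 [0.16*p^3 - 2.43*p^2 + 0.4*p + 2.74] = 0.96*p - 4.86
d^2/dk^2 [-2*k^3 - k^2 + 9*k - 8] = -12*k - 2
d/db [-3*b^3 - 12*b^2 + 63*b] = -9*b^2 - 24*b + 63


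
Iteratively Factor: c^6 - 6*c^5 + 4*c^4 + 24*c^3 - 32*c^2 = (c + 2)*(c^5 - 8*c^4 + 20*c^3 - 16*c^2) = c*(c + 2)*(c^4 - 8*c^3 + 20*c^2 - 16*c) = c*(c - 2)*(c + 2)*(c^3 - 6*c^2 + 8*c) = c^2*(c - 2)*(c + 2)*(c^2 - 6*c + 8) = c^2*(c - 4)*(c - 2)*(c + 2)*(c - 2)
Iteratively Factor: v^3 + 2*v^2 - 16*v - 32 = (v + 4)*(v^2 - 2*v - 8) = (v - 4)*(v + 4)*(v + 2)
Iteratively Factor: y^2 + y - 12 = (y - 3)*(y + 4)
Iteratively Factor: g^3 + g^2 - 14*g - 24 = (g + 2)*(g^2 - g - 12) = (g + 2)*(g + 3)*(g - 4)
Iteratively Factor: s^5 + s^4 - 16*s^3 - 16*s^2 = (s + 1)*(s^4 - 16*s^2) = s*(s + 1)*(s^3 - 16*s) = s*(s + 1)*(s + 4)*(s^2 - 4*s) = s*(s - 4)*(s + 1)*(s + 4)*(s)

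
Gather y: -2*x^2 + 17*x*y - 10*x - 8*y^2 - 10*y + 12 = -2*x^2 - 10*x - 8*y^2 + y*(17*x - 10) + 12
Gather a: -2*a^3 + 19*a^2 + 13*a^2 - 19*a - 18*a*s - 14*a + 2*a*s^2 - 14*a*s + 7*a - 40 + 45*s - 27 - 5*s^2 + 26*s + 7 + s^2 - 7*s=-2*a^3 + 32*a^2 + a*(2*s^2 - 32*s - 26) - 4*s^2 + 64*s - 60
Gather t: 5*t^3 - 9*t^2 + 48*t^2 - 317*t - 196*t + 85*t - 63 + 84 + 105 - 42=5*t^3 + 39*t^2 - 428*t + 84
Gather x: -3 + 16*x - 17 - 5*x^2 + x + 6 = -5*x^2 + 17*x - 14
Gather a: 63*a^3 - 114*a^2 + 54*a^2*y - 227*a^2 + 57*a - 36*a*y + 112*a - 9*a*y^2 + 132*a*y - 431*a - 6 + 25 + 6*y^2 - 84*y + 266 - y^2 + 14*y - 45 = 63*a^3 + a^2*(54*y - 341) + a*(-9*y^2 + 96*y - 262) + 5*y^2 - 70*y + 240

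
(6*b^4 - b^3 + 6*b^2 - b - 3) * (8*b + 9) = 48*b^5 + 46*b^4 + 39*b^3 + 46*b^2 - 33*b - 27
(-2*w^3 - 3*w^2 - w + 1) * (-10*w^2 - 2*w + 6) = 20*w^5 + 34*w^4 + 4*w^3 - 26*w^2 - 8*w + 6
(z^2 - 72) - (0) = z^2 - 72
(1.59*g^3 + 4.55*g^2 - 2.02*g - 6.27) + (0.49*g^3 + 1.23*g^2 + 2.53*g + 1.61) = 2.08*g^3 + 5.78*g^2 + 0.51*g - 4.66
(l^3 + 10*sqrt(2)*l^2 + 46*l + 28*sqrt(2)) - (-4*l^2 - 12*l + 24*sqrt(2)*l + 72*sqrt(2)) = l^3 + 4*l^2 + 10*sqrt(2)*l^2 - 24*sqrt(2)*l + 58*l - 44*sqrt(2)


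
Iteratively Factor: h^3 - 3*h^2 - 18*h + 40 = (h - 2)*(h^2 - h - 20) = (h - 2)*(h + 4)*(h - 5)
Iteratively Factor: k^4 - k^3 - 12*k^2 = (k + 3)*(k^3 - 4*k^2) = k*(k + 3)*(k^2 - 4*k) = k*(k - 4)*(k + 3)*(k)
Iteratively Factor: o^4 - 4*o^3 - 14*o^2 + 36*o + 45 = (o + 1)*(o^3 - 5*o^2 - 9*o + 45) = (o + 1)*(o + 3)*(o^2 - 8*o + 15) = (o - 3)*(o + 1)*(o + 3)*(o - 5)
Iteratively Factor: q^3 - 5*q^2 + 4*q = (q - 1)*(q^2 - 4*q) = (q - 4)*(q - 1)*(q)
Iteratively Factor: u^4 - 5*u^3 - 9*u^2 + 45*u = (u + 3)*(u^3 - 8*u^2 + 15*u) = (u - 5)*(u + 3)*(u^2 - 3*u) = u*(u - 5)*(u + 3)*(u - 3)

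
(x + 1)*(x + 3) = x^2 + 4*x + 3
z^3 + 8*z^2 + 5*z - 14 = (z - 1)*(z + 2)*(z + 7)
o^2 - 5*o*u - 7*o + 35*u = (o - 7)*(o - 5*u)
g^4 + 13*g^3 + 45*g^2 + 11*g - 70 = (g - 1)*(g + 2)*(g + 5)*(g + 7)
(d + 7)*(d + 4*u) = d^2 + 4*d*u + 7*d + 28*u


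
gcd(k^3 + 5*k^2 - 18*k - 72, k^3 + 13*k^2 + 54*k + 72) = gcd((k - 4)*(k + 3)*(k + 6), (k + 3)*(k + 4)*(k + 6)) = k^2 + 9*k + 18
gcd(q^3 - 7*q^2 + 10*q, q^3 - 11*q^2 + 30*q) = q^2 - 5*q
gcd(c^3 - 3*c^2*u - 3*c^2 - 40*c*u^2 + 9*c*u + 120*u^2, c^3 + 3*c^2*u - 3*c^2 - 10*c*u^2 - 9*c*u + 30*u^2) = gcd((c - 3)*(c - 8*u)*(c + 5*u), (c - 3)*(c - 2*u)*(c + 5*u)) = c^2 + 5*c*u - 3*c - 15*u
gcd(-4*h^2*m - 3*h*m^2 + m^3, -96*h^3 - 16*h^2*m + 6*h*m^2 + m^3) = 4*h - m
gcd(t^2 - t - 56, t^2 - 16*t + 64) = t - 8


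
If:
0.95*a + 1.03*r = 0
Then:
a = -1.08421052631579*r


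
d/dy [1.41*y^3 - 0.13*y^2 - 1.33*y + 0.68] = 4.23*y^2 - 0.26*y - 1.33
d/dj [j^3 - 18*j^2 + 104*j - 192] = 3*j^2 - 36*j + 104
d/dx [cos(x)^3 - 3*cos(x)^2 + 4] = 3*(2 - cos(x))*sin(x)*cos(x)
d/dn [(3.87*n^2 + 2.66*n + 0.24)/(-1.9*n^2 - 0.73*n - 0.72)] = (2.2289*n^2 - 4.6608*n - 1.74)/(3.61*n^4 + 2.774*n^3 + 3.2689*n^2 + 1.0512*n + 0.5184)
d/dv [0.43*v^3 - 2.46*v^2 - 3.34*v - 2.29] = 1.29*v^2 - 4.92*v - 3.34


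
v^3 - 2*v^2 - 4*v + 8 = (v - 2)^2*(v + 2)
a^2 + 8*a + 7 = (a + 1)*(a + 7)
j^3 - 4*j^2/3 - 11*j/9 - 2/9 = (j - 2)*(j + 1/3)^2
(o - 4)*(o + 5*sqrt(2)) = o^2 - 4*o + 5*sqrt(2)*o - 20*sqrt(2)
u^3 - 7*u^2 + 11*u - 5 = (u - 5)*(u - 1)^2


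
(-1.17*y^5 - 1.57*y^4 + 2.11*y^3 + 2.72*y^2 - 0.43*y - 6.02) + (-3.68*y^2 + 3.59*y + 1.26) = -1.17*y^5 - 1.57*y^4 + 2.11*y^3 - 0.96*y^2 + 3.16*y - 4.76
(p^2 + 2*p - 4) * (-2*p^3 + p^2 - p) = -2*p^5 - 3*p^4 + 9*p^3 - 6*p^2 + 4*p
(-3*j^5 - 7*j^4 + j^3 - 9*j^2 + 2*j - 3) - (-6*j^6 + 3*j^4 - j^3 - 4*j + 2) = 6*j^6 - 3*j^5 - 10*j^4 + 2*j^3 - 9*j^2 + 6*j - 5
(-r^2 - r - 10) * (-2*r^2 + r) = 2*r^4 + r^3 + 19*r^2 - 10*r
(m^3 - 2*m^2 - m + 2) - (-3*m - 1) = m^3 - 2*m^2 + 2*m + 3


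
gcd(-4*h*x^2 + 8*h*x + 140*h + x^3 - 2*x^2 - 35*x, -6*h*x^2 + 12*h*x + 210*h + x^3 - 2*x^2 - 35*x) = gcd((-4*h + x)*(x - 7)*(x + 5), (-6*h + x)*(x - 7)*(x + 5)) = x^2 - 2*x - 35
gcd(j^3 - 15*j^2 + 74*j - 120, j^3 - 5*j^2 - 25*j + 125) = j - 5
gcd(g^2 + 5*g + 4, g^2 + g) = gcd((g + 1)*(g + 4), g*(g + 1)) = g + 1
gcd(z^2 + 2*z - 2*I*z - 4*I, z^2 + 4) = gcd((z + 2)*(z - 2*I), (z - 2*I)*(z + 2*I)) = z - 2*I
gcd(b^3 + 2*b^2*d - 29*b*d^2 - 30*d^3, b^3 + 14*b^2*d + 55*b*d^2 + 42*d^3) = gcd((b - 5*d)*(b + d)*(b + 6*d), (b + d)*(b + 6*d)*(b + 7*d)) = b^2 + 7*b*d + 6*d^2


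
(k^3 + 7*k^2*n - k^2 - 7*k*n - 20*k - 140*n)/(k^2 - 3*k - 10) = (k^2 + 7*k*n + 4*k + 28*n)/(k + 2)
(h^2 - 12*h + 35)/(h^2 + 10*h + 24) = (h^2 - 12*h + 35)/(h^2 + 10*h + 24)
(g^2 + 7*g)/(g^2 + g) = (g + 7)/(g + 1)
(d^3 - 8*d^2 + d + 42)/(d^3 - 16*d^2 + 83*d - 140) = (d^2 - d - 6)/(d^2 - 9*d + 20)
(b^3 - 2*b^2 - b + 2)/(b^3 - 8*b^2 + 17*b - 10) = (b + 1)/(b - 5)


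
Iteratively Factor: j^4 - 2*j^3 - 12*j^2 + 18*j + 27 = (j + 3)*(j^3 - 5*j^2 + 3*j + 9) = (j - 3)*(j + 3)*(j^2 - 2*j - 3) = (j - 3)^2*(j + 3)*(j + 1)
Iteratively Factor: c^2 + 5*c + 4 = (c + 1)*(c + 4)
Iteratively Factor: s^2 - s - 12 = (s + 3)*(s - 4)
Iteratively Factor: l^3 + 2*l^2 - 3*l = (l + 3)*(l^2 - l) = (l - 1)*(l + 3)*(l)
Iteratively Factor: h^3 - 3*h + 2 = (h - 1)*(h^2 + h - 2) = (h - 1)^2*(h + 2)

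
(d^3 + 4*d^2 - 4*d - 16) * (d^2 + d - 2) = d^5 + 5*d^4 - 2*d^3 - 28*d^2 - 8*d + 32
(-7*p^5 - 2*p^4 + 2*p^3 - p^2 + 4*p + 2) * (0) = 0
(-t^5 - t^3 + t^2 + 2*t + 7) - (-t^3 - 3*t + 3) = -t^5 + t^2 + 5*t + 4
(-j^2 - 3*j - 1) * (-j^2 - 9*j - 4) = j^4 + 12*j^3 + 32*j^2 + 21*j + 4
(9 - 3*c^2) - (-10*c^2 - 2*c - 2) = 7*c^2 + 2*c + 11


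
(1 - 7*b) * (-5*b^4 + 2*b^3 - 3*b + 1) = 35*b^5 - 19*b^4 + 2*b^3 + 21*b^2 - 10*b + 1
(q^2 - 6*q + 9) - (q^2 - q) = 9 - 5*q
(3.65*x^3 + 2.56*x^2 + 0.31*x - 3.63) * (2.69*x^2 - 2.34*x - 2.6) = 9.8185*x^5 - 1.6546*x^4 - 14.6465*x^3 - 17.1461*x^2 + 7.6882*x + 9.438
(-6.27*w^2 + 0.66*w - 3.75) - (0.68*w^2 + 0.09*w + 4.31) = -6.95*w^2 + 0.57*w - 8.06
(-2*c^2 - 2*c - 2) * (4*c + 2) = -8*c^3 - 12*c^2 - 12*c - 4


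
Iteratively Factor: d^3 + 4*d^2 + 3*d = (d + 1)*(d^2 + 3*d) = d*(d + 1)*(d + 3)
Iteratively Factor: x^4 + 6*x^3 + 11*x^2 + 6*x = (x + 3)*(x^3 + 3*x^2 + 2*x) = (x + 1)*(x + 3)*(x^2 + 2*x) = x*(x + 1)*(x + 3)*(x + 2)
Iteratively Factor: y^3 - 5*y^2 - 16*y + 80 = (y - 4)*(y^2 - y - 20) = (y - 5)*(y - 4)*(y + 4)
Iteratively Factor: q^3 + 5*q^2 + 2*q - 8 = (q + 2)*(q^2 + 3*q - 4) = (q - 1)*(q + 2)*(q + 4)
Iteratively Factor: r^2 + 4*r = (r)*(r + 4)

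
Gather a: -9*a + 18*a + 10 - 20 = 9*a - 10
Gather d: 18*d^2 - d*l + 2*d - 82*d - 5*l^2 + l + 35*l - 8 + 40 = 18*d^2 + d*(-l - 80) - 5*l^2 + 36*l + 32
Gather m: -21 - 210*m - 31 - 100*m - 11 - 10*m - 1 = -320*m - 64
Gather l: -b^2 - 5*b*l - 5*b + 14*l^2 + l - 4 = -b^2 - 5*b + 14*l^2 + l*(1 - 5*b) - 4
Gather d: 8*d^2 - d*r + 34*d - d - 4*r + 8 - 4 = 8*d^2 + d*(33 - r) - 4*r + 4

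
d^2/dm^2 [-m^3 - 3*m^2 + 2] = -6*m - 6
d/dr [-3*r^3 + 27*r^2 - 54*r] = -9*r^2 + 54*r - 54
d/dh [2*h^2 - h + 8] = 4*h - 1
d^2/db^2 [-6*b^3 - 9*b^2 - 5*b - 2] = -36*b - 18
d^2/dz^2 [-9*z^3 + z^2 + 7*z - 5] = 2 - 54*z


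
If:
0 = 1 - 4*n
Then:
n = 1/4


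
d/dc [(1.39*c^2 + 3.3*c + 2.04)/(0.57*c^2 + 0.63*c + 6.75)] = (-1.0053*c^2 + 16.4394*c + 20.9898)/(0.3249*c^4 + 0.7182*c^3 + 8.0919*c^2 + 8.505*c + 45.5625)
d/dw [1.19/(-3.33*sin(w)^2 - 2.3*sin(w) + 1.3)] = (7.9254*sin(w) + 2.737)*cos(w)/(3.33*sin(w)^2 + 2.3*sin(w) - 1.3)^2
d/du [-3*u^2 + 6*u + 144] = 6 - 6*u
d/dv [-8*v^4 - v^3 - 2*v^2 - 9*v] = -32*v^3 - 3*v^2 - 4*v - 9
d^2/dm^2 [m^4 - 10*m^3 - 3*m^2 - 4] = 12*m^2 - 60*m - 6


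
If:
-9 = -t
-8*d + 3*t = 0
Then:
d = 27/8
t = 9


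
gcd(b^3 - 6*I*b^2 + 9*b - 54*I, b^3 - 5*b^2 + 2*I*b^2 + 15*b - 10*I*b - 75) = b - 3*I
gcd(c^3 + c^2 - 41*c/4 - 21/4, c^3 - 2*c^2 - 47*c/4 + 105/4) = c^2 + c/2 - 21/2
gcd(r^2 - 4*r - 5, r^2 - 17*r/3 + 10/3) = r - 5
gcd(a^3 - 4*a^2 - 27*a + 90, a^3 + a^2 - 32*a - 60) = a^2 - a - 30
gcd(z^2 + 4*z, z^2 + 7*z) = z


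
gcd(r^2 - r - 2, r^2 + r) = r + 1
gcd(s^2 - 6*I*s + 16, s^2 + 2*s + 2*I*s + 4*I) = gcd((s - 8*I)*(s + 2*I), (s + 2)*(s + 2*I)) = s + 2*I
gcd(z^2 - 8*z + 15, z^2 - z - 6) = z - 3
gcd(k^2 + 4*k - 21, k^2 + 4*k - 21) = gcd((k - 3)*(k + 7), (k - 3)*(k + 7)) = k^2 + 4*k - 21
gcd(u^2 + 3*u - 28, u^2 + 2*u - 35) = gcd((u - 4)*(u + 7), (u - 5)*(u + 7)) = u + 7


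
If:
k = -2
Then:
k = -2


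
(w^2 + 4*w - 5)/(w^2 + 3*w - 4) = (w + 5)/(w + 4)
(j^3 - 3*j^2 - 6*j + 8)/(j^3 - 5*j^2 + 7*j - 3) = (j^2 - 2*j - 8)/(j^2 - 4*j + 3)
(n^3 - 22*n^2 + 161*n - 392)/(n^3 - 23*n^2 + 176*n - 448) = (n - 7)/(n - 8)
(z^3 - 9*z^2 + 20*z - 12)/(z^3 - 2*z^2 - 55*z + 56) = (z^2 - 8*z + 12)/(z^2 - z - 56)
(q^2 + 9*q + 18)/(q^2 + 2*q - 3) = (q + 6)/(q - 1)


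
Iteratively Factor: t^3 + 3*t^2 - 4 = (t - 1)*(t^2 + 4*t + 4) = (t - 1)*(t + 2)*(t + 2)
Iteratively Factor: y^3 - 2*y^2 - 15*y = (y + 3)*(y^2 - 5*y) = y*(y + 3)*(y - 5)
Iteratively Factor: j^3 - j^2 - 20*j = (j - 5)*(j^2 + 4*j) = (j - 5)*(j + 4)*(j)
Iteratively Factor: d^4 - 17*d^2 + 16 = (d - 1)*(d^3 + d^2 - 16*d - 16) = (d - 4)*(d - 1)*(d^2 + 5*d + 4) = (d - 4)*(d - 1)*(d + 1)*(d + 4)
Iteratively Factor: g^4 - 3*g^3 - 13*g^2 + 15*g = (g + 3)*(g^3 - 6*g^2 + 5*g) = (g - 1)*(g + 3)*(g^2 - 5*g) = g*(g - 1)*(g + 3)*(g - 5)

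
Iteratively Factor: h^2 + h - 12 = (h - 3)*(h + 4)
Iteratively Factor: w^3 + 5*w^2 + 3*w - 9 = (w + 3)*(w^2 + 2*w - 3) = (w - 1)*(w + 3)*(w + 3)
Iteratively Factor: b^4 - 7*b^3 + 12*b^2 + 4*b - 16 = (b + 1)*(b^3 - 8*b^2 + 20*b - 16) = (b - 2)*(b + 1)*(b^2 - 6*b + 8) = (b - 4)*(b - 2)*(b + 1)*(b - 2)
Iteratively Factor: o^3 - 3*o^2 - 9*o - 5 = (o + 1)*(o^2 - 4*o - 5) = (o - 5)*(o + 1)*(o + 1)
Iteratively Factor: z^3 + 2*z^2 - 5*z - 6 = (z + 1)*(z^2 + z - 6) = (z - 2)*(z + 1)*(z + 3)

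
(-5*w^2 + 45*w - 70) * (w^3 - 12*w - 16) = -5*w^5 + 45*w^4 - 10*w^3 - 460*w^2 + 120*w + 1120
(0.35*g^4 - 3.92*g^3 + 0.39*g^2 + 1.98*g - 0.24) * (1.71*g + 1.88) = 0.5985*g^5 - 6.0452*g^4 - 6.7027*g^3 + 4.119*g^2 + 3.312*g - 0.4512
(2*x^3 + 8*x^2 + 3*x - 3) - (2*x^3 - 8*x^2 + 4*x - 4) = 16*x^2 - x + 1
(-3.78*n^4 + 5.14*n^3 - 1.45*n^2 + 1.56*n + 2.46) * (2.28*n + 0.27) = -8.6184*n^5 + 10.6986*n^4 - 1.9182*n^3 + 3.1653*n^2 + 6.03*n + 0.6642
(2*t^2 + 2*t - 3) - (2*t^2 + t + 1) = t - 4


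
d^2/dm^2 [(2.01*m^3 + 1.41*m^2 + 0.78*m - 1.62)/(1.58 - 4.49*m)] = (-81.043602*m^3 + 85.556052*m^2 - 30.106584*m + 47.211924)/(90.518849*m^3 - 95.558874*m^2 + 33.626508*m - 3.944312)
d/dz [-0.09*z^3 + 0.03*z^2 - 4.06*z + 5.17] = -0.27*z^2 + 0.06*z - 4.06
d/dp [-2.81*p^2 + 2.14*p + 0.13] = 2.14 - 5.62*p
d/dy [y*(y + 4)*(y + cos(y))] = -y*(y + 4)*(sin(y) - 1) + y*(y + cos(y)) + (y + 4)*(y + cos(y))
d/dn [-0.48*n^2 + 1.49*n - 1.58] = 1.49 - 0.96*n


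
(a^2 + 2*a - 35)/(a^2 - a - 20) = (a + 7)/(a + 4)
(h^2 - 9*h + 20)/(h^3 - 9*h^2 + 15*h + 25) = (h - 4)/(h^2 - 4*h - 5)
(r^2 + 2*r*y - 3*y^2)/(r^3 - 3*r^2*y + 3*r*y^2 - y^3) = (r + 3*y)/(r^2 - 2*r*y + y^2)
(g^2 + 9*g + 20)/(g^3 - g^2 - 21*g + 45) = (g + 4)/(g^2 - 6*g + 9)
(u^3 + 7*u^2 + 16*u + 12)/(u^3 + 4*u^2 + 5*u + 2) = (u^2 + 5*u + 6)/(u^2 + 2*u + 1)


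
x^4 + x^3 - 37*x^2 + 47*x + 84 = (x - 4)*(x - 3)*(x + 1)*(x + 7)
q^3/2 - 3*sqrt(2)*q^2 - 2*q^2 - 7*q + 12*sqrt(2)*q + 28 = (q/2 + sqrt(2)/2)*(q - 4)*(q - 7*sqrt(2))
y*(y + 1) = y^2 + y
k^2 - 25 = (k - 5)*(k + 5)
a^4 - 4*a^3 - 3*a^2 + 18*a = a*(a - 3)^2*(a + 2)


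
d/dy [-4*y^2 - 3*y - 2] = -8*y - 3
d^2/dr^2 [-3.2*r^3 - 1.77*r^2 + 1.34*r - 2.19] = -19.2*r - 3.54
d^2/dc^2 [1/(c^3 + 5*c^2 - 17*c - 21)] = 2*(-(3*c + 5)*(c^3 + 5*c^2 - 17*c - 21) + (3*c^2 + 10*c - 17)^2)/(c^3 + 5*c^2 - 17*c - 21)^3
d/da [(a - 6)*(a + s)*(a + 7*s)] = 3*a^2 + 16*a*s - 12*a + 7*s^2 - 48*s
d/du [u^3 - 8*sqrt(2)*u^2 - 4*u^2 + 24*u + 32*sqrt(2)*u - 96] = 3*u^2 - 16*sqrt(2)*u - 8*u + 24 + 32*sqrt(2)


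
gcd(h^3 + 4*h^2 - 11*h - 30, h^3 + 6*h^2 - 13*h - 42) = h^2 - h - 6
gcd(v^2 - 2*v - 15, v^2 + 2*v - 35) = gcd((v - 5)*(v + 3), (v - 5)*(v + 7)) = v - 5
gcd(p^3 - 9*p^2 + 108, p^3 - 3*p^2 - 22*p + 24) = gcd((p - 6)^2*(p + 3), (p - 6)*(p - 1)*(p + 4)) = p - 6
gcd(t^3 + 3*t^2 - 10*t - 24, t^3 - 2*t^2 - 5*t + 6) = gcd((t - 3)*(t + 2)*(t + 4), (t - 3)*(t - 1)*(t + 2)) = t^2 - t - 6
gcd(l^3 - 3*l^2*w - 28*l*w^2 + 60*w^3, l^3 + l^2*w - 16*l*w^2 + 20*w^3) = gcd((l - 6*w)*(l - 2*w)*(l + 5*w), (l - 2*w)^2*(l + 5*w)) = -l^2 - 3*l*w + 10*w^2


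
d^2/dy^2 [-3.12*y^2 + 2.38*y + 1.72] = -6.24000000000000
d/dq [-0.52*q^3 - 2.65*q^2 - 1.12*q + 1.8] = -1.56*q^2 - 5.3*q - 1.12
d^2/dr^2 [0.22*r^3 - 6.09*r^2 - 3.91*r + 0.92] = 1.32*r - 12.18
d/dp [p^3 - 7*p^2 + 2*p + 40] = 3*p^2 - 14*p + 2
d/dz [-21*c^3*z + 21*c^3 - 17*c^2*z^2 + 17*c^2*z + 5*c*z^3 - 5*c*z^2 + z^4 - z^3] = -21*c^3 - 34*c^2*z + 17*c^2 + 15*c*z^2 - 10*c*z + 4*z^3 - 3*z^2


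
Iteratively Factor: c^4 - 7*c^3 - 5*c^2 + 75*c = (c)*(c^3 - 7*c^2 - 5*c + 75) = c*(c + 3)*(c^2 - 10*c + 25) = c*(c - 5)*(c + 3)*(c - 5)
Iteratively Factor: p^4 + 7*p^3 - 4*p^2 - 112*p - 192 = (p + 3)*(p^3 + 4*p^2 - 16*p - 64) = (p - 4)*(p + 3)*(p^2 + 8*p + 16) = (p - 4)*(p + 3)*(p + 4)*(p + 4)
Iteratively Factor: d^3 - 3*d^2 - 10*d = (d)*(d^2 - 3*d - 10) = d*(d + 2)*(d - 5)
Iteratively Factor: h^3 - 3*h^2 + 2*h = (h)*(h^2 - 3*h + 2) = h*(h - 1)*(h - 2)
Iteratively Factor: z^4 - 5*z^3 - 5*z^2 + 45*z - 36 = (z - 1)*(z^3 - 4*z^2 - 9*z + 36) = (z - 1)*(z + 3)*(z^2 - 7*z + 12) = (z - 3)*(z - 1)*(z + 3)*(z - 4)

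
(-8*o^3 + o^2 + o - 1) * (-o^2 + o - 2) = 8*o^5 - 9*o^4 + 16*o^3 - 3*o + 2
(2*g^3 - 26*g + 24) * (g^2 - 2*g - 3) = 2*g^5 - 4*g^4 - 32*g^3 + 76*g^2 + 30*g - 72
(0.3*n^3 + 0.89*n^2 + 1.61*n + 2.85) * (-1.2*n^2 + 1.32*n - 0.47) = -0.36*n^5 - 0.672*n^4 - 0.8982*n^3 - 1.7131*n^2 + 3.0053*n - 1.3395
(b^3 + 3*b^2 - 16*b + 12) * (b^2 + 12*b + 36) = b^5 + 15*b^4 + 56*b^3 - 72*b^2 - 432*b + 432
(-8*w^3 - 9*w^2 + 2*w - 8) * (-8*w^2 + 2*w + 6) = 64*w^5 + 56*w^4 - 82*w^3 + 14*w^2 - 4*w - 48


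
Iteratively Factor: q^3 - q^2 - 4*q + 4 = (q - 1)*(q^2 - 4) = (q - 2)*(q - 1)*(q + 2)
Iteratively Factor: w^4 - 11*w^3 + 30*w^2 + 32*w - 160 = (w - 4)*(w^3 - 7*w^2 + 2*w + 40) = (w - 4)*(w + 2)*(w^2 - 9*w + 20) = (w - 4)^2*(w + 2)*(w - 5)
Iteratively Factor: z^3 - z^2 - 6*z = (z - 3)*(z^2 + 2*z) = z*(z - 3)*(z + 2)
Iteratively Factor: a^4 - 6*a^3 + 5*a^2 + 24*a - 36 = (a - 3)*(a^3 - 3*a^2 - 4*a + 12) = (a - 3)^2*(a^2 - 4) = (a - 3)^2*(a - 2)*(a + 2)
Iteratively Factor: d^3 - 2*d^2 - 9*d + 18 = (d - 3)*(d^2 + d - 6) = (d - 3)*(d + 3)*(d - 2)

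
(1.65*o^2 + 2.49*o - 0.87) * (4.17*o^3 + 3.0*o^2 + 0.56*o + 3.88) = 6.8805*o^5 + 15.3333*o^4 + 4.7661*o^3 + 5.1864*o^2 + 9.174*o - 3.3756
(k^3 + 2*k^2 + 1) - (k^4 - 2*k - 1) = -k^4 + k^3 + 2*k^2 + 2*k + 2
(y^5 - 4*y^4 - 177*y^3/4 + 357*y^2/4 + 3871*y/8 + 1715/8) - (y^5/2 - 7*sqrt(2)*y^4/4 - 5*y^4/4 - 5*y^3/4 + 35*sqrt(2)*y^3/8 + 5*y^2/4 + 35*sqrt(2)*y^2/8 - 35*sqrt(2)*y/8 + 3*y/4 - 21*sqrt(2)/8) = y^5/2 - 11*y^4/4 + 7*sqrt(2)*y^4/4 - 43*y^3 - 35*sqrt(2)*y^3/8 - 35*sqrt(2)*y^2/8 + 88*y^2 + 35*sqrt(2)*y/8 + 3865*y/8 + 21*sqrt(2)/8 + 1715/8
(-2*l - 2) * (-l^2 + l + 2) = 2*l^3 - 6*l - 4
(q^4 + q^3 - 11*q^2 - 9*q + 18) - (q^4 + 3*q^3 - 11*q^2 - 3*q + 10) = -2*q^3 - 6*q + 8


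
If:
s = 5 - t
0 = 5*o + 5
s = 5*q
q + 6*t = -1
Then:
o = -1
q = 31/29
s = 155/29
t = -10/29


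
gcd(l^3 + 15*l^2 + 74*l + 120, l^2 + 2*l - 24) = l + 6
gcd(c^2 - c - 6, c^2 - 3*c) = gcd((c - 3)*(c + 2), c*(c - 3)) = c - 3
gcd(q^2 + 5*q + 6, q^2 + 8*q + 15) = q + 3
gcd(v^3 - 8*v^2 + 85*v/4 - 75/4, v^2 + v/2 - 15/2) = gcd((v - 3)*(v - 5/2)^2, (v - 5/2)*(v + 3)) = v - 5/2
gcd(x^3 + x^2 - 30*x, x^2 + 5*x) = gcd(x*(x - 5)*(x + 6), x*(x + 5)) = x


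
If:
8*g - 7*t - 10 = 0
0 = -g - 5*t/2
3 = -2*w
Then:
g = 25/27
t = -10/27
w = -3/2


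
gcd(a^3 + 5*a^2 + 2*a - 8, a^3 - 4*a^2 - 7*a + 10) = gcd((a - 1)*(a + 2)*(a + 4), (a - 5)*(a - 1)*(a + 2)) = a^2 + a - 2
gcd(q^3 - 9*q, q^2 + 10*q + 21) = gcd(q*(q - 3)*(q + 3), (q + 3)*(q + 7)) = q + 3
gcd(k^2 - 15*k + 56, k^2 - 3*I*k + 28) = 1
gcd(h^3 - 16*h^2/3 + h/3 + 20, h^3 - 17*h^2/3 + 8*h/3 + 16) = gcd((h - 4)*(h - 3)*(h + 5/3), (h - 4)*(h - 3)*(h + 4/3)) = h^2 - 7*h + 12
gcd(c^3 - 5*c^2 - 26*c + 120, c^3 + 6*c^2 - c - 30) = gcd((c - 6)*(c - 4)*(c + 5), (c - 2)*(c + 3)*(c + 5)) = c + 5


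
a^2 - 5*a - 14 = (a - 7)*(a + 2)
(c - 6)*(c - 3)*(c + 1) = c^3 - 8*c^2 + 9*c + 18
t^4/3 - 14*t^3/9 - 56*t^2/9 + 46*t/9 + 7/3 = (t/3 + 1)*(t - 7)*(t - 1)*(t + 1/3)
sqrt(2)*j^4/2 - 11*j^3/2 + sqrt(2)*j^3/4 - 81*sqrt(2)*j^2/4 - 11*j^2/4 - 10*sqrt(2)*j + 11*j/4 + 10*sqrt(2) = (j - 1/2)*(j - 8*sqrt(2))*(j + 5*sqrt(2)/2)*(sqrt(2)*j/2 + sqrt(2)/2)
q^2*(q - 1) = q^3 - q^2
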